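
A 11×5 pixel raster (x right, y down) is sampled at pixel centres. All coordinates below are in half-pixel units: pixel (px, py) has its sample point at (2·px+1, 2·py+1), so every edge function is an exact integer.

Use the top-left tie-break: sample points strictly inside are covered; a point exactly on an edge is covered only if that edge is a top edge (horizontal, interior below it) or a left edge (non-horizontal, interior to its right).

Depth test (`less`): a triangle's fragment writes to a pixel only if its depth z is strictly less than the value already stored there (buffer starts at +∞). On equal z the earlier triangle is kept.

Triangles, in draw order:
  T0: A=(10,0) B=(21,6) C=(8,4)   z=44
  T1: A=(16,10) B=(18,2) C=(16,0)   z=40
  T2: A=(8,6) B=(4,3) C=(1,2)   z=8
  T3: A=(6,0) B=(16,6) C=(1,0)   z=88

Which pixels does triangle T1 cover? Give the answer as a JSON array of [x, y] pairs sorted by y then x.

T0:
  2·area = 56
  edge (10, 0)→(21, 6): d=(11,6) right/bottom  bias=-1
  edge (21, 6)→(8, 4): d=(-13,-2) top-left  bias=+0
  edge (8, 4)→(10, 0): d=(2,-4) top-left  bias=+0
    (5,0)@(11, 1): e=[5,45,6] → █
    (6,0)@(13, 1): e=[-7,49,14] → ·
    (4,1)@(9, 3): e=[39,15,2] → █
    (6,1)@(13, 3): e=[15,23,18] → █
    (7,1)@(15, 3): e=[3,27,26] → █
    (8,1)@(17, 3): e=[-9,31,34] → ·
    (4,2)@(9, 5): e=[61,-11,6] → ·
    (5,2)@(11, 5): e=[49,-7,14] → ·
    (6,2)@(13, 5): e=[37,-3,22] → ·
    (7,2)@(15, 5): e=[25,1,30] → █
    (8,2)@(17, 5): e=[13,5,38] → █
    (9,2)@(19, 5): e=[1,9,46] → █
  covered (8 px):
    · · · · · █ · · · · ·
    · · · · █ █ █ █ · · ·
    · · · · · · · █ █ █ ·
    · · · · · · · · · · ·
    · · · · · · · · · · ·
T1:
  2·area = 20  (B↔C swapped to make it positive)
  edge (16, 10)→(16, 0): d=(0,-10) top-left  bias=+0
  edge (16, 0)→(18, 2): d=(2,2) right/bottom  bias=-1
  edge (18, 2)→(16, 10): d=(-2,8) right/bottom  bias=-1
    (8,0)@(17, 1): e=[10,0,10] → ·  [on edge]
    (8,1)@(17, 3): e=[10,4,6] → █
    (9,1)@(19, 3): e=[30,0,-10] → ·  [on edge]
    (8,2)@(17, 5): e=[10,8,2] → █
    (9,2)@(19, 5): e=[30,4,-14] → ·
    (10,2)@(21, 5): e=[50,0,-30] → ·  [on edge]
    (8,3)@(17, 7): e=[10,12,-2] → ·
  covered (2 px):
    · · · · · · · · · · ·
    · · · · · · · · █ · ·
    · · · · · · · · █ · ·
    · · · · · · · · · · ·
    · · · · · · · · · · ·
T2:
  2·area = 5  (B↔C swapped to make it positive)
  edge (8, 6)→(1, 2): d=(-7,-4) top-left  bias=+0
  edge (1, 2)→(4, 3): d=(3,1) right/bottom  bias=-1
  edge (4, 3)→(8, 6): d=(4,3) right/bottom  bias=-1
    (1,1)@(3, 3): e=[1,1,3] → █
    (2,1)@(5, 3): e=[9,-1,-3] → ·
    (1,2)@(3, 5): e=[-13,7,11] → ·
  covered (1 px):
    · · · · · · · · · · ·
    · █ · · · · · · · · ·
    · · · · · · · · · · ·
    · · · · · · · · · · ·
    · · · · · · · · · · ·
T3:
  2·area = 30
  edge (6, 0)→(16, 6): d=(10,6) right/bottom  bias=-1
  edge (16, 6)→(1, 0): d=(-15,-6) top-left  bias=+0
  edge (1, 0)→(6, 0): d=(5,0) top-left  bias=+0
    (2,0)@(5, 1): e=[16,9,5] → █
    (3,0)@(7, 1): e=[4,21,5] → █
    (4,0)@(9, 1): e=[-8,33,5] → ·
    (2,1)@(5, 3): e=[36,-21,15] → ·
    (3,1)@(7, 3): e=[24,-9,15] → ·
    (4,1)@(9, 3): e=[12,3,15] → █
    (5,1)@(11, 3): e=[0,15,15] → ·  [on edge]
    (4,2)@(9, 5): e=[32,-27,25] → ·
    (10,4)@(21, 9): e=[0,-15,45] → ·  [on edge]
  covered (3 px):
    · · █ █ · · · · · · ·
    · · · · █ · · · · · ·
    · · · · · · · · · · ·
    · · · · · · · · · · ·
    · · · · · · · · · · ·

Answer: [[8,1],[8,2]]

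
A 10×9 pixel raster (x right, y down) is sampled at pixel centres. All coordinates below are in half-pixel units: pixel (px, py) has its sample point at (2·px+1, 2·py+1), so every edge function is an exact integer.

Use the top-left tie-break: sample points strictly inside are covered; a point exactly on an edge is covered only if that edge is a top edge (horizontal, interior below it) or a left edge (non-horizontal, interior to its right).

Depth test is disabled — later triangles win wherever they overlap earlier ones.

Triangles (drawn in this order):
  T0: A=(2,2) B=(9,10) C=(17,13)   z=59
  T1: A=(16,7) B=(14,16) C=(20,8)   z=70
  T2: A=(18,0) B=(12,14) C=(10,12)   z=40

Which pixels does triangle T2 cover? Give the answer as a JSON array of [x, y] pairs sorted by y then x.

T0:
  2·area = 43  (B↔C swapped to make it positive)
  edge (2, 2)→(17, 13): d=(15,11) right/bottom  bias=-1
  edge (17, 13)→(9, 10): d=(-8,-3) top-left  bias=+0
  edge (9, 10)→(2, 2): d=(-7,-8) top-left  bias=+0
    (1,1)@(3, 3): e=[4,38,1] → X
    (2,1)@(5, 3): e=[-18,44,17] → .
    (1,2)@(3, 5): e=[34,22,-13] → .
    (2,2)@(5, 5): e=[12,28,3] → X
    (3,2)@(7, 5): e=[-10,34,19] → .
    (0,3)@(1, 7): e=[86,0,-43] → .  [on edge]
    (2,3)@(5, 7): e=[42,12,-11] → .
    (3,3)@(7, 7): e=[20,18,5] → X
    (4,3)@(9, 7): e=[-2,24,21] → .
    (3,4)@(7, 9): e=[50,2,-9] → .
    (4,4)@(9, 9): e=[28,8,7] → X
    (5,4)@(11, 9): e=[6,14,23] → X
    (8,6)@(17, 13): e=[0,0,43] → .  [on edge]
  covered (6 px):
    . . . . . . . . . .
    . X . . . . . . . .
    . . X . . . . . . .
    . . . X . . . . . .
    . . . . X X . . . .
    . . . . . . X . . .
    . . . . . . . . . .
    . . . . . . . . . .
    . . . . . . . . . .
T1:
  2·area = 38  (B↔C swapped to make it positive)
  edge (16, 7)→(20, 8): d=(4,1) right/bottom  bias=-1
  edge (20, 8)→(14, 16): d=(-6,8) right/bottom  bias=-1
  edge (14, 16)→(16, 7): d=(2,-9) top-left  bias=+0
    (8,4)@(17, 9): e=[7,18,13] → X
    (9,4)@(19, 9): e=[5,2,31] → X
    (8,5)@(17, 11): e=[15,6,17] → X
    (9,5)@(19, 11): e=[13,-10,35] → .
    (7,6)@(15, 13): e=[25,10,3] → X
    (8,6)@(17, 13): e=[23,-6,21] → .
    (7,7)@(15, 15): e=[33,-2,7] → .
  covered (4 px):
    . . . . . . . . . .
    . . . . . . . . . .
    . . . . . . . . . .
    . . . . . . . . . .
    . . . . . . . . X X
    . . . . . . . . X .
    . . . . . . . X . .
    . . . . . . . . . .
    . . . . . . . . . .
T2:
  2·area = 40
  edge (18, 0)→(12, 14): d=(-6,14) right/bottom  bias=-1
  edge (12, 14)→(10, 12): d=(-2,-2) top-left  bias=+0
  edge (10, 12)→(18, 0): d=(8,-12) top-left  bias=+0
    (0,1)@(1, 3): e=[220,0,-180] → .  [on edge]
    (1,2)@(3, 5): e=[180,0,-140] → .  [on edge]
    (7,2)@(15, 5): e=[12,24,4] → X
    (8,2)@(17, 5): e=[-16,28,28] → .
    (2,3)@(5, 7): e=[140,0,-100] → .  [on edge]
    (7,3)@(15, 7): e=[0,20,20] → .  [on edge]
    (3,4)@(7, 9): e=[100,0,-60] → .  [on edge]
    (6,4)@(13, 9): e=[16,12,12] → X
    (7,4)@(15, 9): e=[-12,16,36] → .
    (4,5)@(9, 11): e=[60,0,-20] → .  [on edge]
    (5,5)@(11, 11): e=[32,4,4] → X
    (7,5)@(15, 11): e=[-24,12,52] → .
    (5,6)@(11, 13): e=[20,0,20] → X  [on edge]
    (6,7)@(13, 15): e=[-20,0,60] → .  [on edge]
    (7,8)@(15, 17): e=[-60,0,100] → .  [on edge]
  covered (5 px):
    . . . . . . . . . .
    . . . . . . . . . .
    . . . . . . . X . .
    . . . . . . . . . .
    . . . . . . X . . .
    . . . . . X X . . .
    . . . . . X . . . .
    . . . . . . . . . .
    . . . . . . . . . .

Result: [[7,2],[6,4],[5,5],[6,5],[5,6]]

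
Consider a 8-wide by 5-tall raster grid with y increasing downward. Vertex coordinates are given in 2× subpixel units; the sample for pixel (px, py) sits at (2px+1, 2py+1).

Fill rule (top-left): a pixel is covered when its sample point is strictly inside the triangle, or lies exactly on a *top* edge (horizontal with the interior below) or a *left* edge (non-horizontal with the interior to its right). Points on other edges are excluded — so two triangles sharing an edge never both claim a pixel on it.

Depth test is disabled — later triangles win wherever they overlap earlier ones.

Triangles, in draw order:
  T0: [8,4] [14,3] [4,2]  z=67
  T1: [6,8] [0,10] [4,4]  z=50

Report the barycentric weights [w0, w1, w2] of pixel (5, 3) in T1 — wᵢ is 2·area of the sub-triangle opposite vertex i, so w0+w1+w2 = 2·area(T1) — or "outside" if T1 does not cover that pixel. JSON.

T0:
  2·area = 16  (B↔C swapped to make it positive)
  edge (8, 4)→(4, 2): d=(-4,-2) top-left  bias=+0
  edge (4, 2)→(14, 3): d=(10,1) right/bottom  bias=-1
  edge (14, 3)→(8, 4): d=(-6,1) right/bottom  bias=-1
    (3,1)@(7, 3): e=[2,7,7] → X
    (4,1)@(9, 3): e=[6,5,5] → X
    (5,1)@(11, 3): e=[10,3,3] → X
    (6,1)@(13, 3): e=[14,1,1] → X
    (7,1)@(15, 3): e=[18,-1,-1] → .
    (3,2)@(7, 5): e=[-6,27,-5] → .
    (4,2)@(9, 5): e=[-2,25,-7] → .
    (5,2)@(11, 5): e=[2,23,-9] → .
    (6,2)@(13, 5): e=[6,21,-11] → .
  covered (4 px):
    . . . . . . . .
    . . . X X X X .
    . . . . . . . .
    . . . . . . . .
    . . . . . . . .
T1:
  2·area = 28
  edge (6, 8)→(0, 10): d=(-6,2) right/bottom  bias=-1
  edge (0, 10)→(4, 4): d=(4,-6) top-left  bias=+0
  edge (4, 4)→(6, 8): d=(2,4) right/bottom  bias=-1
    (7,2)@(15, 5): e=[0,70,-42] → .  [on edge]
    (1,3)@(3, 7): e=[12,6,10] → X
    (2,3)@(5, 7): e=[8,18,2] → X
    (3,3)@(7, 7): e=[4,30,-6] → .
    (4,3)@(9, 7): e=[0,42,-14] → .  [on edge]
    (0,4)@(1, 9): e=[4,2,22] → X
    (1,4)@(3, 9): e=[0,14,14] → .  [on edge]
    (2,4)@(5, 9): e=[-4,26,6] → .
  covered (3 px):
    . . . . . . . .
    . . . . . . . .
    . . . . . . . .
    . X X . . . . .
    X . . . . . . .

Answer: "outside"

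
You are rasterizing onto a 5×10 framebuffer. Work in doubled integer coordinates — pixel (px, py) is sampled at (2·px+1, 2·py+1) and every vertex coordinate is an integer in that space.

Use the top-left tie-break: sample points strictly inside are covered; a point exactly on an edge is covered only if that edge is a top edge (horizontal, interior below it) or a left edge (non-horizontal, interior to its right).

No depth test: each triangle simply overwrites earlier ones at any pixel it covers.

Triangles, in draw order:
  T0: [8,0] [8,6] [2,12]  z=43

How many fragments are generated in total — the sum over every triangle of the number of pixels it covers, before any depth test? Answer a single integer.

T0:
  2·area = 36
  edge (8, 0)→(8, 6): d=(0,6) right/bottom  bias=-1
  edge (8, 6)→(2, 12): d=(-6,6) right/bottom  bias=-1
  edge (2, 12)→(8, 0): d=(6,-12) top-left  bias=+0
    (3,1)@(7, 3): e=[6,24,6] → #
    (4,1)@(9, 3): e=[-6,12,30] → ·
    (3,2)@(7, 5): e=[6,12,18] → #
    (4,2)@(9, 5): e=[-6,0,42] → ·  [on edge]
    (2,3)@(5, 7): e=[18,12,6] → #
    (3,3)@(7, 7): e=[6,0,30] → ·  [on edge]
    (2,4)@(5, 9): e=[18,0,18] → ·  [on edge]
    (1,5)@(3, 11): e=[30,0,6] → ·  [on edge]
    (0,6)@(1, 13): e=[42,0,-6] → ·  [on edge]
  covered (3 px):
    · · · · ·
    · · · # ·
    · · · # ·
    · · # · ·
    · · · · ·
    · · · · ·
    · · · · ·
    · · · · ·
    · · · · ·
    · · · · ·

Final: 3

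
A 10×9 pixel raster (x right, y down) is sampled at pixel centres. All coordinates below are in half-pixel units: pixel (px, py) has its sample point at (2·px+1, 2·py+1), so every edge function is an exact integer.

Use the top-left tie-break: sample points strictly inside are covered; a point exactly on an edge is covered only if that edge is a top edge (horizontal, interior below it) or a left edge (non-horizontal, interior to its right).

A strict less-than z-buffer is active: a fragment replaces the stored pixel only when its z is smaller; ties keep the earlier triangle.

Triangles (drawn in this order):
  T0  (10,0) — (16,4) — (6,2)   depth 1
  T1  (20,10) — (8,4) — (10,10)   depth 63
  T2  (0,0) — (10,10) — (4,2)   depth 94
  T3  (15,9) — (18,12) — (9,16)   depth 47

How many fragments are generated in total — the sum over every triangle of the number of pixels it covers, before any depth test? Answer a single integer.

T0:
  2·area = 28
  edge (10, 0)→(16, 4): d=(6,4) right/bottom  bias=-1
  edge (16, 4)→(6, 2): d=(-10,-2) top-left  bias=+0
  edge (6, 2)→(10, 0): d=(4,-2) top-left  bias=+0
    (0,0)@(1, 1): e=[42,0,-14] → ·  [on edge]
    (4,0)@(9, 1): e=[10,16,2] → █
    (5,0)@(11, 1): e=[2,20,6] → █
    (6,0)@(13, 1): e=[-6,24,10] → ·
    (4,1)@(9, 3): e=[22,-4,10] → ·
    (5,1)@(11, 3): e=[14,0,14] → █  [on edge]
    (6,1)@(13, 3): e=[6,4,18] → █
    (7,1)@(15, 3): e=[-2,8,22] → ·
    (5,2)@(11, 5): e=[26,-20,22] → ·
    (6,2)@(13, 5): e=[18,-16,26] → ·
  covered (4 px):
    · · · · █ █ · · · ·
    · · · · · █ █ · · ·
    · · · · · · · · · ·
    · · · · · · · · · ·
    · · · · · · · · · ·
    · · · · · · · · · ·
    · · · · · · · · · ·
    · · · · · · · · · ·
    · · · · · · · · · ·
T1:
  2·area = 60  (B↔C swapped to make it positive)
  edge (20, 10)→(10, 10): d=(-10,0) right/bottom  bias=-1
  edge (10, 10)→(8, 4): d=(-2,-6) top-left  bias=+0
  edge (8, 4)→(20, 10): d=(12,6) right/bottom  bias=-1
    (3,0)@(7, 1): e=[90,0,-30] → ·  [on edge]
    (4,2)@(9, 5): e=[50,4,6] → █
    (5,2)@(11, 5): e=[50,16,-6] → ·
    (4,3)@(9, 7): e=[30,0,30] → █  [on edge]
    (5,3)@(11, 7): e=[30,12,18] → █
    (6,3)@(13, 7): e=[30,24,6] → █
    (7,3)@(15, 7): e=[30,36,-6] → ·
    (4,4)@(9, 9): e=[10,-4,54] → ·
    (5,4)@(11, 9): e=[10,8,42] → █
    (7,4)@(15, 9): e=[10,32,18] → █
    (8,4)@(17, 9): e=[10,44,6] → █
    (9,4)@(19, 9): e=[10,56,-6] → ·
    (5,6)@(11, 13): e=[-30,0,90] → ·  [on edge]
  covered (8 px):
    · · · · · · · · · ·
    · · · · · · · · · ·
    · · · · █ · · · · ·
    · · · · █ █ █ · · ·
    · · · · · █ █ █ █ ·
    · · · · · · · · · ·
    · · · · · · · · · ·
    · · · · · · · · · ·
    · · · · · · · · · ·
T2:
  2·area = 20  (B↔C swapped to make it positive)
  edge (0, 0)→(4, 2): d=(4,2) right/bottom  bias=-1
  edge (4, 2)→(10, 10): d=(6,8) right/bottom  bias=-1
  edge (10, 10)→(0, 0): d=(-10,-10) top-left  bias=+0
    (0,0)@(1, 1): e=[2,18,0] → █  [on edge]
    (1,0)@(3, 1): e=[-2,2,20] → ·
    (0,1)@(1, 3): e=[10,30,-20] → ·
    (1,1)@(3, 3): e=[6,14,0] → █  [on edge]
    (2,1)@(5, 3): e=[2,-2,20] → ·
    (1,2)@(3, 5): e=[14,26,-20] → ·
    (2,2)@(5, 5): e=[10,10,0] → █  [on edge]
    (3,2)@(7, 5): e=[6,-6,20] → ·
    (2,3)@(5, 7): e=[18,22,-20] → ·
    (3,3)@(7, 7): e=[14,6,0] → █  [on edge]
    (4,3)@(9, 7): e=[10,-10,20] → ·
    (3,4)@(7, 9): e=[22,18,-20] → ·
    (4,4)@(9, 9): e=[18,2,0] → █  [on edge]
    (5,5)@(11, 11): e=[22,-2,0] → ·  [on edge]
    (6,6)@(13, 13): e=[26,-6,0] → ·  [on edge]
    (7,7)@(15, 15): e=[30,-10,0] → ·  [on edge]
    (8,8)@(17, 17): e=[34,-14,0] → ·  [on edge]
  covered (5 px):
    █ · · · · · · · · ·
    · █ · · · · · · · ·
    · · █ · · · · · · ·
    · · · █ · · · · · ·
    · · · · █ · · · · ·
    · · · · · · · · · ·
    · · · · · · · · · ·
    · · · · · · · · · ·
    · · · · · · · · · ·
T3:
  2·area = 39
  edge (15, 9)→(18, 12): d=(3,3) right/bottom  bias=-1
  edge (18, 12)→(9, 16): d=(-9,4) right/bottom  bias=-1
  edge (9, 16)→(15, 9): d=(6,-7) top-left  bias=+0
    (3,0)@(7, 1): e=[0,143,-104] → ·  [on edge]
    (4,1)@(9, 3): e=[0,117,-78] → ·  [on edge]
    (5,2)@(11, 5): e=[0,91,-52] → ·  [on edge]
    (6,3)@(13, 7): e=[0,65,-26] → ·  [on edge]
    (7,4)@(15, 9): e=[0,39,0] → ·  [on edge]
    (7,5)@(15, 11): e=[6,21,12] → █
    (8,5)@(17, 11): e=[0,13,26] → ·  [on edge]
    (6,6)@(13, 13): e=[18,11,10] → █
    (8,6)@(17, 13): e=[6,-5,38] → ·
    (9,6)@(19, 13): e=[0,-13,52] → ·  [on edge]
    (5,7)@(11, 15): e=[30,1,8] → █
    (6,7)@(13, 15): e=[24,-7,22] → ·
  covered (4 px):
    · · · · · · · · · ·
    · · · · · · · · · ·
    · · · · · · · · · ·
    · · · · · · · · · ·
    · · · · · · · · · ·
    · · · · · · · █ · ·
    · · · · · · █ █ · ·
    · · · · · █ · · · ·
    · · · · · · · · · ·

Final: 21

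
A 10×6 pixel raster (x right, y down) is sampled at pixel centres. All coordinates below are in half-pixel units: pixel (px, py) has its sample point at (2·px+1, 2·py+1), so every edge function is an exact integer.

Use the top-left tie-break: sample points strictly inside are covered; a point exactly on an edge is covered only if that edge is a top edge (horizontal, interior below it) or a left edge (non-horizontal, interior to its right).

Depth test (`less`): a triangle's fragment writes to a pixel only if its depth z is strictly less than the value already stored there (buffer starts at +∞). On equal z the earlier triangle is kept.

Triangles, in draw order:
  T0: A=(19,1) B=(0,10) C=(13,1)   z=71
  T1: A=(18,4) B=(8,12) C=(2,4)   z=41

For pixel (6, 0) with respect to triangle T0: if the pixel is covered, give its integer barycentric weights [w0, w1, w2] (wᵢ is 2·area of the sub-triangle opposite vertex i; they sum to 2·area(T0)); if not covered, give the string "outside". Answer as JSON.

T0:
  2·area = 54
  edge (19, 1)→(0, 10): d=(-19,9) right/bottom  bias=-1
  edge (0, 10)→(13, 1): d=(13,-9) top-left  bias=+0
  edge (13, 1)→(19, 1): d=(6,0) top-left  bias=+0
    (0,0)@(1, 1): e=[162,-108,0] → ·  [on edge]
    (1,0)@(3, 1): e=[144,-90,0] → ·  [on edge]
    (2,0)@(5, 1): e=[126,-72,0] → ·  [on edge]
    (3,0)@(7, 1): e=[108,-54,0] → ·  [on edge]
    (4,0)@(9, 1): e=[90,-36,0] → ·  [on edge]
    (5,0)@(11, 1): e=[72,-18,0] → ·  [on edge]
    (6,0)@(13, 1): e=[54,0,0] → █  [on edge]
    (7,0)@(15, 1): e=[36,18,0] → █  [on edge]
    (8,0)@(17, 1): e=[18,36,0] → █  [on edge]
    (9,0)@(19, 1): e=[0,54,0] → ·  [on edge]
    (5,1)@(11, 3): e=[34,8,12] → █
    (7,1)@(15, 3): e=[-2,44,12] → ·
  covered (7 px):
    · · · · · · █ █ █ ·
    · · · · · █ █ · · ·
    · · · · █ · · · · ·
    · · █ · · · · · · ·
    · · · · · · · · · ·
    · · · · · · · · · ·
T1:
  2·area = 128
  edge (18, 4)→(8, 12): d=(-10,8) right/bottom  bias=-1
  edge (8, 12)→(2, 4): d=(-6,-8) top-left  bias=+0
  edge (2, 4)→(18, 4): d=(16,0) top-left  bias=+0
    (1,2)@(3, 5): e=[110,2,16] → █
    (2,2)@(5, 5): e=[94,18,16] → █
    (3,2)@(7, 5): e=[78,34,16] → █
    (4,2)@(9, 5): e=[62,50,16] → █
    (5,2)@(11, 5): e=[46,66,16] → █
    (6,2)@(13, 5): e=[30,82,16] → █
    (7,2)@(15, 5): e=[14,98,16] → █
    (8,2)@(17, 5): e=[-2,114,16] → ·
    (1,3)@(3, 7): e=[90,-10,48] → ·
    (2,3)@(5, 7): e=[74,6,48] → █
    (7,3)@(15, 7): e=[-6,86,48] → ·
    (2,4)@(5, 9): e=[54,-6,80] → ·
  covered (16 px):
    · · · · · · · · · ·
    · · · · · · · · · ·
    · █ █ █ █ █ █ █ · ·
    · · █ █ █ █ █ · · ·
    · · · █ █ █ · · · ·
    · · · · █ · · · · ·

Answer: [0,0,54]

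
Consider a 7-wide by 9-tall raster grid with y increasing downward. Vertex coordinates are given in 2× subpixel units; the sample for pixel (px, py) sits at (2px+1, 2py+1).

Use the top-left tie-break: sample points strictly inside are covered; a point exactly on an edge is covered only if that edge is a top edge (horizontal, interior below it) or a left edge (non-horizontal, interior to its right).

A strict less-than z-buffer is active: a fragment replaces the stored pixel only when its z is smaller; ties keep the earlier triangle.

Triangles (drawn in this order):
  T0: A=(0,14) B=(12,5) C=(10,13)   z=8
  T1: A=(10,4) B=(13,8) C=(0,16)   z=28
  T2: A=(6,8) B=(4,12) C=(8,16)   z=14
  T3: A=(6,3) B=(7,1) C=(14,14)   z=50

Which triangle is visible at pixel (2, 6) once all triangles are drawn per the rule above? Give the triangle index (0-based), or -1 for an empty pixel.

T0:
  2·area = 78
  edge (0, 14)→(12, 5): d=(12,-9) top-left  bias=+0
  edge (12, 5)→(10, 13): d=(-2,8) right/bottom  bias=-1
  edge (10, 13)→(0, 14): d=(-10,1) right/bottom  bias=-1
    (6,0)@(13, 1): e=[-39,0,117] → ·  [on edge]
    (5,3)@(11, 7): e=[15,4,59] → █
    (6,3)@(13, 7): e=[33,-12,57] → ·
    (3,4)@(7, 9): e=[3,32,43] → █
    (4,4)@(9, 9): e=[21,16,41] → █
    (5,4)@(11, 9): e=[39,0,39] → ·  [on edge]
    (2,5)@(5, 11): e=[9,44,25] → █
    (5,5)@(11, 11): e=[63,-4,19] → ·
    (1,6)@(3, 13): e=[15,56,7] → █
    (5,6)@(11, 13): e=[87,-8,-1] → ·
    (1,7)@(3, 15): e=[39,52,-13] → ·
    (2,7)@(5, 15): e=[57,36,-15] → ·
    (4,8)@(9, 17): e=[117,0,-39] → ·  [on edge]
  covered (10 px):
    · · · · · · ·
    · · · · · · ·
    · · · · · · ·
    · · · · · █ ·
    · · · █ █ · ·
    · · █ █ █ · ·
    · █ █ █ █ · ·
    · · · · · · ·
    · · · · · · ·
T1:
  2·area = 76
  edge (10, 4)→(13, 8): d=(3,4) right/bottom  bias=-1
  edge (13, 8)→(0, 16): d=(-13,8) right/bottom  bias=-1
  edge (0, 16)→(10, 4): d=(10,-12) top-left  bias=+0
    (4,3)@(9, 7): e=[13,45,18] → █
    (5,3)@(11, 7): e=[5,29,42] → █
    (6,3)@(13, 7): e=[-3,13,66] → ·
    (3,4)@(7, 9): e=[27,35,14] → █
    (6,4)@(13, 9): e=[3,-13,86] → ·
    (2,5)@(5, 11): e=[41,25,10] → █
    (4,5)@(9, 11): e=[25,-7,58] → ·
    (5,5)@(11, 11): e=[17,-23,82] → ·
    (1,6)@(3, 13): e=[55,15,6] → █
    (2,6)@(5, 13): e=[47,-1,30] → ·
    (3,6)@(7, 13): e=[39,-17,54] → ·
    (0,7)@(1, 15): e=[69,5,2] → █
  covered (9 px):
    · · · · · · ·
    · · · · · · ·
    · · · · · · ·
    · · · · █ █ ·
    · · · █ █ █ ·
    · · █ █ · · ·
    · █ · · · · ·
    █ · · · · · ·
    · · · · · · ·
T2:
  2·area = 24  (B↔C swapped to make it positive)
  edge (6, 8)→(8, 16): d=(2,8) right/bottom  bias=-1
  edge (8, 16)→(4, 12): d=(-4,-4) top-left  bias=+0
  edge (4, 12)→(6, 8): d=(2,-4) top-left  bias=+0
    (0,4)@(1, 9): e=[42,0,-18] → ·  [on edge]
    (1,5)@(3, 11): e=[30,0,-6] → ·  [on edge]
    (2,5)@(5, 11): e=[14,8,2] → █
    (3,5)@(7, 11): e=[-2,16,10] → ·
    (2,6)@(5, 13): e=[18,0,6] → █  [on edge]
    (3,6)@(7, 13): e=[2,8,14] → █
    (4,6)@(9, 13): e=[-14,16,22] → ·
    (2,7)@(5, 15): e=[22,-8,10] → ·
    (3,7)@(7, 15): e=[6,0,18] → █  [on edge]
    (4,7)@(9, 15): e=[-10,8,26] → ·
    (3,8)@(7, 17): e=[10,-8,22] → ·
    (4,8)@(9, 17): e=[-6,0,30] → ·  [on edge]
  covered (4 px):
    · · · · · · ·
    · · · · · · ·
    · · · · · · ·
    · · · · · · ·
    · · · · · · ·
    · · █ · · · ·
    · · █ █ · · ·
    · · · █ · · ·
    · · · · · · ·
T3:
  2·area = 27
  edge (6, 3)→(7, 1): d=(1,-2) top-left  bias=+0
  edge (7, 1)→(14, 14): d=(7,13) right/bottom  bias=-1
  edge (14, 14)→(6, 3): d=(-8,-11) top-left  bias=+0
    (3,0)@(7, 1): e=[0,0,27] → ·  [on edge]
    (3,1)@(7, 3): e=[2,14,11] → █
    (4,1)@(9, 3): e=[6,-12,33] → ·
    (2,2)@(5, 5): e=[0,54,-27] → ·  [on edge]
    (3,2)@(7, 5): e=[4,28,-5] → ·
    (4,2)@(9, 5): e=[8,2,17] → █
    (5,2)@(11, 5): e=[12,-24,39] → ·
    (4,3)@(9, 7): e=[10,16,1] → █
    (5,3)@(11, 7): e=[14,-10,23] → ·
    (1,4)@(3, 9): e=[0,108,-81] → ·  [on edge]
    (4,4)@(9, 9): e=[12,30,-15] → ·
    (5,4)@(11, 9): e=[16,4,7] → █
    (0,6)@(1, 13): e=[0,162,-135] → ·  [on edge]
  covered (4 px):
    · · · · · · ·
    · · · █ · · ·
    · · · · █ · ·
    · · · · █ · ·
    · · · · · █ ·
    · · · · · · ·
    · · · · · · ·
    · · · · · · ·
    · · · · · · ·

Z-buffer (winner per pixel, '.' = empty):
  . . . . . . .
  . . . 3 . . .
  . . . . 3 . .
  . . . . 1 0 .
  . . . 0 0 1 .
  . . 0 0 0 . .
  . 0 0 0 0 . .
  1 . . 2 . . .
  . . . . . . .

Final: 0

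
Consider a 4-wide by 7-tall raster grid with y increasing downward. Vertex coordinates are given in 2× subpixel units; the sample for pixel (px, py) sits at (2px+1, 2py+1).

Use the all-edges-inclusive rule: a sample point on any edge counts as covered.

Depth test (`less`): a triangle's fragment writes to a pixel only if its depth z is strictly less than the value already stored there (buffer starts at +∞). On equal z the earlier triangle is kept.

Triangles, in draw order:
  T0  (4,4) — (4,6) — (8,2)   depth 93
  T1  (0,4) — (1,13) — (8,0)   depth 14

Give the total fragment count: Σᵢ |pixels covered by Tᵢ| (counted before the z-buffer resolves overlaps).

T0:
  2·area = 8  (B↔C swapped to make it positive)
  edge (4, 4)→(8, 2): d=(4,-2) inclusive
  edge (8, 2)→(4, 6): d=(-4,4) inclusive
  edge (4, 6)→(4, 4): d=(0,-2) inclusive
    (3,1)@(7, 3): e=[2,0,6] → #  [on edge]
    (2,2)@(5, 5): e=[6,0,2] → #  [on edge]
    (3,2)@(7, 5): e=[10,-8,6] → ·
    (1,3)@(3, 7): e=[10,0,-2] → ·  [on edge]
    (2,3)@(5, 7): e=[14,-8,2] → ·
    (0,4)@(1, 9): e=[14,0,-6] → ·  [on edge]
  covered (2 px):
    · · · ·
    · · · #
    · · # ·
    · · · ·
    · · · ·
    · · · ·
    · · · ·
T1:
  2·area = 76  (B↔C swapped to make it positive)
  edge (0, 4)→(8, 0): d=(8,-4) inclusive
  edge (8, 0)→(1, 13): d=(-7,13) inclusive
  edge (1, 13)→(0, 4): d=(-1,-9) inclusive
    (3,0)@(7, 1): e=[4,6,66] → #
    (1,1)@(3, 3): e=[4,44,28] → #
    (2,1)@(5, 3): e=[12,18,46] → #
    (3,1)@(7, 3): e=[20,-8,64] → ·
    (0,2)@(1, 5): e=[12,56,8] → #
    (3,2)@(7, 5): e=[36,-22,62] → ·
    (0,3)@(1, 7): e=[28,42,6] → #
    (2,3)@(5, 7): e=[44,-10,42] → ·
    (0,4)@(1, 9): e=[44,28,4] → #
    (2,4)@(5, 9): e=[60,-24,40] → ·
    (0,5)@(1, 11): e=[60,14,2] → #
    (1,5)@(3, 11): e=[68,-12,20] → ·
    (0,6)@(1, 13): e=[76,0,0] → #  [on edge]
  covered (12 px):
    · · · #
    · # # ·
    # # # ·
    # # · ·
    # # · ·
    # · · ·
    # · · ·

Answer: 14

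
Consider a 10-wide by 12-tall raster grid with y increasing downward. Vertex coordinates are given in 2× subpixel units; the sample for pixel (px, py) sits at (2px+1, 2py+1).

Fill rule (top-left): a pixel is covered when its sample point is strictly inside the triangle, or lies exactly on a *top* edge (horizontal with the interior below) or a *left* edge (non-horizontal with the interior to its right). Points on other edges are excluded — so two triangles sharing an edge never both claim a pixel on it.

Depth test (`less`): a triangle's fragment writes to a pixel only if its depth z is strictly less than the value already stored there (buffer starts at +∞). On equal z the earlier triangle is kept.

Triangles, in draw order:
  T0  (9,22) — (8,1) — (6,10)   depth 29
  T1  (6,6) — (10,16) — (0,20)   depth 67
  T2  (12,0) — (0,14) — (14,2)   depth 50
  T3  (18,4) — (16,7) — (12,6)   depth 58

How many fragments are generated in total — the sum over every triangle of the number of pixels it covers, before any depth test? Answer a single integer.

T0:
  2·area = 51  (B↔C swapped to make it positive)
  edge (9, 22)→(6, 10): d=(-3,-12) top-left  bias=+0
  edge (6, 10)→(8, 1): d=(2,-9) top-left  bias=+0
  edge (8, 1)→(9, 22): d=(1,21) right/bottom  bias=-1
    (3,3)@(7, 7): e=[21,3,27] → #
    (4,3)@(9, 7): e=[45,21,-15] → ·
    (3,4)@(7, 9): e=[15,7,29] → #
    (4,4)@(9, 9): e=[39,25,-13] → ·
    (3,5)@(7, 11): e=[9,11,31] → #
    (4,5)@(9, 11): e=[33,29,-11] → ·
    (3,6)@(7, 13): e=[3,15,33] → #
    (4,6)@(9, 13): e=[27,33,-9] → ·
    (3,7)@(7, 15): e=[-3,19,35] → ·
  covered (4 px):
    · · · · · · · · · ·
    · · · · · · · · · ·
    · · · · · · · · · ·
    · · · # · · · · · ·
    · · · # · · · · · ·
    · · · # · · · · · ·
    · · · # · · · · · ·
    · · · · · · · · · ·
    · · · · · · · · · ·
    · · · · · · · · · ·
    · · · · · · · · · ·
    · · · · · · · · · ·
T1:
  2·area = 116
  edge (6, 6)→(10, 16): d=(4,10) right/bottom  bias=-1
  edge (10, 16)→(0, 20): d=(-10,4) right/bottom  bias=-1
  edge (0, 20)→(6, 6): d=(6,-14) top-left  bias=+0
    (2,4)@(5, 9): e=[22,90,4] → #
    (3,4)@(7, 9): e=[2,82,32] → #
    (4,4)@(9, 9): e=[-18,74,60] → ·
    (2,5)@(5, 11): e=[30,70,16] → #
    (4,5)@(9, 11): e=[-10,54,72] → ·
    (1,6)@(3, 13): e=[58,58,0] → #  [on edge]
    (4,6)@(9, 13): e=[-2,34,84] → ·
    (1,7)@(3, 15): e=[66,38,12] → #
    (4,7)@(9, 15): e=[6,14,96] → #
    (5,7)@(11, 15): e=[-14,6,124] → ·
    (1,8)@(3, 17): e=[74,18,24] → #
    (4,8)@(9, 17): e=[14,-6,108] → ·
  covered (15 px):
    · · · · · · · · · ·
    · · · · · · · · · ·
    · · · · · · · · · ·
    · · · · · · · · · ·
    · · # # · · · · · ·
    · · # # · · · · · ·
    · # # # · · · · · ·
    · # # # # · · · · ·
    · # # # · · · · · ·
    # · · · · · · · · ·
    · · · · · · · · · ·
    · · · · · · · · · ·
T2:
  2·area = 52  (B↔C swapped to make it positive)
  edge (12, 0)→(14, 2): d=(2,2) right/bottom  bias=-1
  edge (14, 2)→(0, 14): d=(-14,12) right/bottom  bias=-1
  edge (0, 14)→(12, 0): d=(12,-14) top-left  bias=+0
    (6,0)@(13, 1): e=[0,26,26] → ·  [on edge]
    (5,1)@(11, 3): e=[8,22,22] → #
    (6,1)@(13, 3): e=[4,-2,50] → ·
    (7,1)@(15, 3): e=[0,-26,78] → ·  [on edge]
    (4,2)@(9, 5): e=[16,18,18] → #
    (5,2)@(11, 5): e=[12,-6,46] → ·
    (8,2)@(17, 5): e=[0,-78,130] → ·  [on edge]
    (3,3)@(7, 7): e=[24,14,14] → #
    (4,3)@(9, 7): e=[20,-10,42] → ·
    (9,3)@(19, 7): e=[0,-130,182] → ·  [on edge]
    (2,4)@(5, 9): e=[32,10,10] → #
    (3,4)@(7, 9): e=[28,-14,38] → ·
  covered (6 px):
    · · · · · · · · · ·
    · · · · · # · · · ·
    · · · · # · · · · ·
    · · · # · · · · · ·
    · · # · · · · · · ·
    · # · · · · · · · ·
    # · · · · · · · · ·
    · · · · · · · · · ·
    · · · · · · · · · ·
    · · · · · · · · · ·
    · · · · · · · · · ·
    · · · · · · · · · ·
T3:
  2·area = 14
  edge (18, 4)→(16, 7): d=(-2,3) right/bottom  bias=-1
  edge (16, 7)→(12, 6): d=(-4,-1) top-left  bias=+0
  edge (12, 6)→(18, 4): d=(6,-2) top-left  bias=+0
    (7,2)@(15, 5): e=[7,7,0] → #  [on edge]
    (8,2)@(17, 5): e=[1,9,4] → #
    (9,2)@(19, 5): e=[-5,11,8] → ·
    (4,3)@(9, 7): e=[21,-7,0] → ·  [on edge]
    (7,3)@(15, 7): e=[3,-1,12] → ·
    (8,3)@(17, 7): e=[-3,1,16] → ·
    (1,4)@(3, 9): e=[35,-21,0] → ·  [on edge]
  covered (2 px):
    · · · · · · · · · ·
    · · · · · · · · · ·
    · · · · · · · # # ·
    · · · · · · · · · ·
    · · · · · · · · · ·
    · · · · · · · · · ·
    · · · · · · · · · ·
    · · · · · · · · · ·
    · · · · · · · · · ·
    · · · · · · · · · ·
    · · · · · · · · · ·
    · · · · · · · · · ·

Answer: 27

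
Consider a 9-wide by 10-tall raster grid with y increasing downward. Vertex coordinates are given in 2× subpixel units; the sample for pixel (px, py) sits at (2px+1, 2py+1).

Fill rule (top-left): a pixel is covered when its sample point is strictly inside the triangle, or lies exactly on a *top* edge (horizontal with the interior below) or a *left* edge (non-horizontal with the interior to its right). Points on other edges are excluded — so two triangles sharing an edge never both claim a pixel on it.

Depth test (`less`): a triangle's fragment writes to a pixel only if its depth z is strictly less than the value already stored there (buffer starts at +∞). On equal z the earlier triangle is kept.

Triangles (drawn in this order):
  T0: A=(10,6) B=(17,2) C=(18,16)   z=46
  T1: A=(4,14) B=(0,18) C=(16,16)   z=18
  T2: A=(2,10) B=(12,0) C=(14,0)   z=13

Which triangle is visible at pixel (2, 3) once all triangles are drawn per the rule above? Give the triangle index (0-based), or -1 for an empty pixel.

T0:
  2·area = 102
  edge (10, 6)→(17, 2): d=(7,-4) top-left  bias=+0
  edge (17, 2)→(18, 16): d=(1,14) right/bottom  bias=-1
  edge (18, 16)→(10, 6): d=(-8,-10) top-left  bias=+0
    (8,1)@(17, 3): e=[7,1,94] → #
    (6,2)@(13, 5): e=[5,59,38] → #
    (7,2)@(15, 5): e=[13,31,58] → #
    (5,3)@(11, 7): e=[11,89,2] → #
    (5,4)@(11, 9): e=[25,91,-14] → ·
    (6,4)@(13, 9): e=[33,63,6] → #
    (6,5)@(13, 11): e=[47,65,-10] → ·
    (7,5)@(15, 11): e=[55,37,10] → #
    (7,6)@(15, 13): e=[69,39,-6] → ·
    (8,6)@(17, 13): e=[77,11,14] → #
    (8,7)@(17, 15): e=[91,13,-2] → ·
  covered (14 px):
    · · · · · · · · ·
    · · · · · · · · #
    · · · · · · # # #
    · · · · · # # # #
    · · · · · · # # #
    · · · · · · · # #
    · · · · · · · · #
    · · · · · · · · ·
    · · · · · · · · ·
    · · · · · · · · ·
T1:
  2·area = 56  (B↔C swapped to make it positive)
  edge (4, 14)→(16, 16): d=(12,2) right/bottom  bias=-1
  edge (16, 16)→(0, 18): d=(-16,2) right/bottom  bias=-1
  edge (0, 18)→(4, 14): d=(4,-4) top-left  bias=+0
    (8,0)@(17, 1): e=[-182,238,0] → ·  [on edge]
    (7,1)@(15, 3): e=[-154,210,0] → ·  [on edge]
    (6,2)@(13, 5): e=[-126,182,0] → ·  [on edge]
    (5,3)@(11, 7): e=[-98,154,0] → ·  [on edge]
    (4,4)@(9, 9): e=[-70,126,0] → ·  [on edge]
    (3,5)@(7, 11): e=[-42,98,0] → ·  [on edge]
    (2,6)@(5, 13): e=[-14,70,0] → ·  [on edge]
    (1,7)@(3, 15): e=[14,42,0] → #  [on edge]
    (2,7)@(5, 15): e=[10,38,8] → #
    (3,7)@(7, 15): e=[6,34,16] → #
    (4,7)@(9, 15): e=[2,30,24] → #
    (5,7)@(11, 15): e=[-2,26,32] → ·
    (0,8)@(1, 17): e=[42,14,0] → #  [on edge]
  covered (8 px):
    · · · · · · · · ·
    · · · · · · · · ·
    · · · · · · · · ·
    · · · · · · · · ·
    · · · · · · · · ·
    · · · · · · · · ·
    · · · · · · · · ·
    · # # # # · · · ·
    # # # # · · · · ·
    · · · · · · · · ·
T2:
  2·area = 20
  edge (2, 10)→(12, 0): d=(10,-10) top-left  bias=+0
  edge (12, 0)→(14, 0): d=(2,0) top-left  bias=+0
  edge (14, 0)→(2, 10): d=(-12,10) right/bottom  bias=-1
    (5,0)@(11, 1): e=[0,2,18] → #  [on edge]
    (6,0)@(13, 1): e=[20,2,-2] → ·
    (4,1)@(9, 3): e=[0,6,14] → #  [on edge]
    (5,1)@(11, 3): e=[20,6,-6] → ·
    (3,2)@(7, 5): e=[0,10,10] → #  [on edge]
    (4,2)@(9, 5): e=[20,10,-10] → ·
    (2,3)@(5, 7): e=[0,14,6] → #  [on edge]
    (3,3)@(7, 7): e=[20,14,-14] → ·
    (1,4)@(3, 9): e=[0,18,2] → #  [on edge]
    (2,4)@(5, 9): e=[20,18,-18] → ·
    (0,5)@(1, 11): e=[0,22,-2] → ·  [on edge]
    (1,5)@(3, 11): e=[20,22,-22] → ·
  covered (5 px):
    · · · · · # · · ·
    · · · · # · · · ·
    · · · # · · · · ·
    · · # · · · · · ·
    · # · · · · · · ·
    · · · · · · · · ·
    · · · · · · · · ·
    · · · · · · · · ·
    · · · · · · · · ·
    · · · · · · · · ·

Z-buffer (winner per pixel, '.' = empty):
  . . . . . 2 . . .
  . . . . 2 . . . 0
  . . . 2 . . 0 0 0
  . . 2 . . 0 0 0 0
  . 2 . . . . 0 0 0
  . . . . . . . 0 0
  . . . . . . . . 0
  . 1 1 1 1 . . . .
  1 1 1 1 . . . . .
  . . . . . . . . .

Answer: 2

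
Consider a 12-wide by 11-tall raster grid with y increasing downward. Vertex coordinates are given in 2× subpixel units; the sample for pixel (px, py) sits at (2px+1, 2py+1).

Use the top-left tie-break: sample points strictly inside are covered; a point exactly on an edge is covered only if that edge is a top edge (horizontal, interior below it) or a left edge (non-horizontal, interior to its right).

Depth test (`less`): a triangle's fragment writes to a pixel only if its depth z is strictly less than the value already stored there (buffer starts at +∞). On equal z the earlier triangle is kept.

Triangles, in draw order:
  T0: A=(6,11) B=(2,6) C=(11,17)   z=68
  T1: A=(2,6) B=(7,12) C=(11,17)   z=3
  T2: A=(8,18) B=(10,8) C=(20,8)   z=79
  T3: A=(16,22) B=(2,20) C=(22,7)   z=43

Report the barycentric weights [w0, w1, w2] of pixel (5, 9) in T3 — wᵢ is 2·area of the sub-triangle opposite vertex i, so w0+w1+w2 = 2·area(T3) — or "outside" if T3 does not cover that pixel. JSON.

T0:
  2·area = 1
  edge (6, 11)→(2, 6): d=(-4,-5) top-left  bias=+0
  edge (2, 6)→(11, 17): d=(9,11) right/bottom  bias=-1
  edge (11, 17)→(6, 11): d=(-5,-6) top-left  bias=+0
    (0,2)@(1, 5): e=[-1,2,0] → .  [on edge]
    (5,8)@(11, 17): e=[1,0,0] → .  [on edge]
  covered (0 px):
    . . . . . . . . . . . .
    . . . . . . . . . . . .
    . . . . . . . . . . . .
    . . . . . . . . . . . .
    . . . . . . . . . . . .
    . . . . . . . . . . . .
    . . . . . . . . . . . .
    . . . . . . . . . . . .
    . . . . . . . . . . . .
    . . . . . . . . . . . .
    . . . . . . . . . . . .
T1:
  2·area = 1
  edge (2, 6)→(7, 12): d=(5,6) right/bottom  bias=-1
  edge (7, 12)→(11, 17): d=(4,5) right/bottom  bias=-1
  edge (11, 17)→(2, 6): d=(-9,-11) top-left  bias=+0
    (1,3)@(3, 7): e=[-1,0,2] → .  [on edge]
    (5,8)@(11, 17): e=[1,0,0] → .  [on edge]
  covered (0 px):
    . . . . . . . . . . . .
    . . . . . . . . . . . .
    . . . . . . . . . . . .
    . . . . . . . . . . . .
    . . . . . . . . . . . .
    . . . . . . . . . . . .
    . . . . . . . . . . . .
    . . . . . . . . . . . .
    . . . . . . . . . . . .
    . . . . . . . . . . . .
    . . . . . . . . . . . .
T2:
  2·area = 100
  edge (8, 18)→(10, 8): d=(2,-10) top-left  bias=+0
  edge (10, 8)→(20, 8): d=(10,0) top-left  bias=+0
  edge (20, 8)→(8, 18): d=(-12,10) right/bottom  bias=-1
    (5,1)@(11, 3): e=[0,-50,150] → .  [on edge]
    (5,4)@(11, 9): e=[12,10,78] → X
    (6,4)@(13, 9): e=[32,10,58] → X
    (7,4)@(15, 9): e=[52,10,38] → X
    (8,4)@(17, 9): e=[72,10,18] → X
    (9,4)@(19, 9): e=[92,10,-2] → .
    (5,5)@(11, 11): e=[16,30,54] → X
    (8,5)@(17, 11): e=[76,30,-6] → .
    (4,6)@(9, 13): e=[0,50,50] → X  [on edge]
    (7,6)@(15, 13): e=[60,50,-10] → .
    (4,7)@(9, 15): e=[4,70,26] → X
    (6,7)@(13, 15): e=[44,70,-14] → .
  covered (13 px):
    . . . . . . . . . . . .
    . . . . . . . . . . . .
    . . . . . . . . . . . .
    . . . . . . . . . . . .
    . . . . . X X X X . . .
    . . . . . X X X . . . .
    . . . . X X X . . . . .
    . . . . X X . . . . . .
    . . . . X . . . . . . .
    . . . . . . . . . . . .
    . . . . . . . . . . . .
T3:
  2·area = 222
  edge (16, 22)→(2, 20): d=(-14,-2) top-left  bias=+0
  edge (2, 20)→(22, 7): d=(20,-13) top-left  bias=+0
  edge (22, 7)→(16, 22): d=(-6,15) right/bottom  bias=-1
    (9,4)@(19, 9): e=[188,1,33] → X
    (10,4)@(21, 9): e=[192,27,3] → X
    (11,4)@(23, 9): e=[196,53,-27] → .
    (8,5)@(17, 11): e=[156,15,51] → X
    (10,5)@(21, 11): e=[164,67,-9] → .
    (6,6)@(13, 13): e=[120,3,99] → X
    (7,6)@(15, 13): e=[124,29,69] → X
    (10,6)@(21, 13): e=[136,107,-21] → .
    (5,7)@(11, 15): e=[88,17,117] → X
    (9,7)@(19, 15): e=[104,121,-3] → .
    (3,8)@(7, 17): e=[52,5,165] → X
    (4,8)@(9, 17): e=[56,31,135] → X
    (4,10)@(9, 21): e=[0,111,111] → X  [on edge]
  covered (29 px):
    . . . . . . . . . . . .
    . . . . . . . . . . . .
    . . . . . . . . . . . .
    . . . . . . . . . . . .
    . . . . . . . . . X X .
    . . . . . . . . X X . .
    . . . . . . X X X X . .
    . . . . . X X X X . . .
    . . . X X X X X X . . .
    . . X X X X X X X . . .
    . . . . X X X X . . . .

Final: [97,93,32]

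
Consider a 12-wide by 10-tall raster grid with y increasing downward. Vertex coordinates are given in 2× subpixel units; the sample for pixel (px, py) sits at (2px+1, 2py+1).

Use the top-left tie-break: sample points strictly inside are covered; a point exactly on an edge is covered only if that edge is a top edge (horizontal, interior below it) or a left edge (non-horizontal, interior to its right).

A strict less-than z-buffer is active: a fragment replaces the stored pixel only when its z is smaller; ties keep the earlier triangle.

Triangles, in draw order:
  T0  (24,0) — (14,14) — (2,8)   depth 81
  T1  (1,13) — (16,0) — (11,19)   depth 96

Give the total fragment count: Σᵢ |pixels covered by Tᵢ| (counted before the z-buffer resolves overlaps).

T0:
  2·area = 228
  edge (24, 0)→(14, 14): d=(-10,14) right/bottom  bias=-1
  edge (14, 14)→(2, 8): d=(-12,-6) top-left  bias=+0
  edge (2, 8)→(24, 0): d=(22,-8) top-left  bias=+0
    (11,0)@(23, 1): e=[4,210,14] → #
    (8,1)@(17, 3): e=[68,150,10] → #
    (9,1)@(19, 3): e=[40,162,26] → #
    (10,1)@(21, 3): e=[12,174,42] → #
    (11,1)@(23, 3): e=[-16,186,58] → ·
    (5,2)@(11, 5): e=[132,90,6] → #
    (6,2)@(13, 5): e=[104,102,22] → #
    (7,2)@(15, 5): e=[76,114,38] → #
    (10,2)@(21, 5): e=[-8,150,86] → ·
    (2,3)@(5, 7): e=[196,30,2] → #
    (3,3)@(7, 7): e=[168,42,18] → #
    (4,3)@(9, 7): e=[140,54,34] → #
    (9,3)@(19, 7): e=[0,114,114] → ·  [on edge]
  covered (28 px):
    · · · · · · · · · · · #
    · · · · · · · · # # # ·
    · · · · · # # # # # · ·
    · · # # # # # # # · · ·
    · · # # # # # # # · · ·
    · · · · # # # # · · · ·
    · · · · · · # · · · · ·
    · · · · · · · · · · · ·
    · · · · · · · · · · · ·
    · · · · · · · · · · · ·
T1:
  2·area = 220
  edge (1, 13)→(16, 0): d=(15,-13) top-left  bias=+0
  edge (16, 0)→(11, 19): d=(-5,19) right/bottom  bias=-1
  edge (11, 19)→(1, 13): d=(-10,-6) top-left  bias=+0
    (7,0)@(15, 1): e=[2,14,204] → #
    (8,0)@(17, 1): e=[28,-24,216] → ·
    (6,1)@(13, 3): e=[6,42,172] → #
    (8,1)@(17, 3): e=[58,-34,196] → ·
    (5,2)@(11, 5): e=[10,70,140] → #
    (7,2)@(15, 5): e=[62,-6,164] → ·
    (4,3)@(9, 7): e=[14,98,108] → #
    (7,3)@(15, 7): e=[92,-16,144] → ·
    (3,4)@(7, 9): e=[18,126,76] → #
    (7,4)@(15, 9): e=[122,-26,124] → ·
    (2,5)@(5, 11): e=[22,154,44] → #
    (7,5)@(15, 11): e=[152,-36,104] → ·
    (0,6)@(1, 13): e=[0,220,0] → #  [on edge]
    (5,9)@(11, 19): e=[220,0,0] → ·  [on edge]
  covered (29 px):
    · · · · · · · # · · · ·
    · · · · · · # # · · · ·
    · · · · · # # · · · · ·
    · · · · # # # · · · · ·
    · · · # # # # · · · · ·
    · · # # # # # · · · · ·
    # # # # # # · · · · · ·
    · · # # # # · · · · · ·
    · · · · # # · · · · · ·
    · · · · · · · · · · · ·

Answer: 57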